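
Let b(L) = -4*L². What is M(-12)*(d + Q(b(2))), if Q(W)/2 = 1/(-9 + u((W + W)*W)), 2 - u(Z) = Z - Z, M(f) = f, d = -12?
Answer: 1032/7 ≈ 147.43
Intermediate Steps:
u(Z) = 2 (u(Z) = 2 - (Z - Z) = 2 - 1*0 = 2 + 0 = 2)
Q(W) = -2/7 (Q(W) = 2/(-9 + 2) = 2/(-7) = 2*(-⅐) = -2/7)
M(-12)*(d + Q(b(2))) = -12*(-12 - 2/7) = -12*(-86/7) = 1032/7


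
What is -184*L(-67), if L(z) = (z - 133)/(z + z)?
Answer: -18400/67 ≈ -274.63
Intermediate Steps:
L(z) = (-133 + z)/(2*z) (L(z) = (-133 + z)/((2*z)) = (-133 + z)*(1/(2*z)) = (-133 + z)/(2*z))
-184*L(-67) = -92*(-133 - 67)/(-67) = -92*(-1)*(-200)/67 = -184*100/67 = -18400/67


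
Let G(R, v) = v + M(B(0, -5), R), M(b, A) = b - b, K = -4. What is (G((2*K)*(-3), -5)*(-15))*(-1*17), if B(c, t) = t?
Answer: -1275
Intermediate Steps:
M(b, A) = 0
G(R, v) = v (G(R, v) = v + 0 = v)
(G((2*K)*(-3), -5)*(-15))*(-1*17) = (-5*(-15))*(-1*17) = 75*(-17) = -1275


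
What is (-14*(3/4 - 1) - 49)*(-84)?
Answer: 3822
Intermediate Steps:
(-14*(3/4 - 1) - 49)*(-84) = (-14*(3*(¼) - 1) - 49)*(-84) = (-14*(¾ - 1) - 49)*(-84) = (-14*(-1)/4 - 49)*(-84) = (-14*(-¼) - 49)*(-84) = (7/2 - 49)*(-84) = -91/2*(-84) = 3822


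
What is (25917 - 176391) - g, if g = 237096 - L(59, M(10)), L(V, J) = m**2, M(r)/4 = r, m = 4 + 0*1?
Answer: -387554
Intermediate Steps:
m = 4 (m = 4 + 0 = 4)
M(r) = 4*r
L(V, J) = 16 (L(V, J) = 4**2 = 16)
g = 237080 (g = 237096 - 1*16 = 237096 - 16 = 237080)
(25917 - 176391) - g = (25917 - 176391) - 1*237080 = -150474 - 237080 = -387554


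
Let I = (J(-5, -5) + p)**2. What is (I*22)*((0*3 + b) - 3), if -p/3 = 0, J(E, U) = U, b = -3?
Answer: -3300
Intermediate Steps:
p = 0 (p = -3*0 = 0)
I = 25 (I = (-5 + 0)**2 = (-5)**2 = 25)
(I*22)*((0*3 + b) - 3) = (25*22)*((0*3 - 3) - 3) = 550*((0 - 3) - 3) = 550*(-3 - 3) = 550*(-6) = -3300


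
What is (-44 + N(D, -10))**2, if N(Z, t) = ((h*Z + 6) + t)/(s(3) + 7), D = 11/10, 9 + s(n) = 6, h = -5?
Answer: 137641/64 ≈ 2150.6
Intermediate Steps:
s(n) = -3 (s(n) = -9 + 6 = -3)
D = 11/10 (D = 11*(1/10) = 11/10 ≈ 1.1000)
N(Z, t) = 3/2 - 5*Z/4 + t/4 (N(Z, t) = ((-5*Z + 6) + t)/(-3 + 7) = ((6 - 5*Z) + t)/4 = (6 + t - 5*Z)*(1/4) = 3/2 - 5*Z/4 + t/4)
(-44 + N(D, -10))**2 = (-44 + (3/2 - 5/4*11/10 + (1/4)*(-10)))**2 = (-44 + (3/2 - 11/8 - 5/2))**2 = (-44 - 19/8)**2 = (-371/8)**2 = 137641/64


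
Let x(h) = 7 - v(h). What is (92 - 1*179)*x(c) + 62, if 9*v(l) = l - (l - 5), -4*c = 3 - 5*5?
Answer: -1496/3 ≈ -498.67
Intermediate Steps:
c = 11/2 (c = -(3 - 5*5)/4 = -(3 - 25)/4 = -¼*(-22) = 11/2 ≈ 5.5000)
v(l) = 5/9 (v(l) = (l - (l - 5))/9 = (l - (-5 + l))/9 = (l + (5 - l))/9 = (⅑)*5 = 5/9)
x(h) = 58/9 (x(h) = 7 - 1*5/9 = 7 - 5/9 = 58/9)
(92 - 1*179)*x(c) + 62 = (92 - 1*179)*(58/9) + 62 = (92 - 179)*(58/9) + 62 = -87*58/9 + 62 = -1682/3 + 62 = -1496/3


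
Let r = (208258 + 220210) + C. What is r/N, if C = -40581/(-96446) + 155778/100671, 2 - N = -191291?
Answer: 1386716667629109/619108015059646 ≈ 2.2399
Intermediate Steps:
N = 191293 (N = 2 - 1*(-191291) = 2 + 191291 = 191293)
C = 6369831613/3236438422 (C = -40581*(-1/96446) + 155778*(1/100671) = 40581/96446 + 51926/33557 = 6369831613/3236438422 ≈ 1.9682)
r = 1386716667629109/3236438422 (r = (208258 + 220210) + 6369831613/3236438422 = 428468 + 6369831613/3236438422 = 1386716667629109/3236438422 ≈ 4.2847e+5)
r/N = (1386716667629109/3236438422)/191293 = (1386716667629109/3236438422)*(1/191293) = 1386716667629109/619108015059646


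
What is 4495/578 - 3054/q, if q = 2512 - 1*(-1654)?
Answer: 8480479/1203974 ≈ 7.0437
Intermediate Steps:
q = 4166 (q = 2512 + 1654 = 4166)
4495/578 - 3054/q = 4495/578 - 3054/4166 = 4495*(1/578) - 3054*1/4166 = 4495/578 - 1527/2083 = 8480479/1203974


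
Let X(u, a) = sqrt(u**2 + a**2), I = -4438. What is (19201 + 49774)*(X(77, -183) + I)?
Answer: -306111050 + 68975*sqrt(39418) ≈ -2.9242e+8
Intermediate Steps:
X(u, a) = sqrt(a**2 + u**2)
(19201 + 49774)*(X(77, -183) + I) = (19201 + 49774)*(sqrt((-183)**2 + 77**2) - 4438) = 68975*(sqrt(33489 + 5929) - 4438) = 68975*(sqrt(39418) - 4438) = 68975*(-4438 + sqrt(39418)) = -306111050 + 68975*sqrt(39418)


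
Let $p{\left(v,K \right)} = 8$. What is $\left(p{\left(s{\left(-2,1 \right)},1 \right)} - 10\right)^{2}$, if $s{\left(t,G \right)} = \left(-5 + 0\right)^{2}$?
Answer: $4$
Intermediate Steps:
$s{\left(t,G \right)} = 25$ ($s{\left(t,G \right)} = \left(-5\right)^{2} = 25$)
$\left(p{\left(s{\left(-2,1 \right)},1 \right)} - 10\right)^{2} = \left(8 - 10\right)^{2} = \left(-2\right)^{2} = 4$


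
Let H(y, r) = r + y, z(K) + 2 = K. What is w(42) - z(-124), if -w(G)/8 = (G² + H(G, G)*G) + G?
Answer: -42546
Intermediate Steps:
z(K) = -2 + K
w(G) = -24*G² - 8*G (w(G) = -8*((G² + (G + G)*G) + G) = -8*((G² + (2*G)*G) + G) = -8*((G² + 2*G²) + G) = -8*(3*G² + G) = -8*(G + 3*G²) = -24*G² - 8*G)
w(42) - z(-124) = -8*42*(1 + 3*42) - (-2 - 124) = -8*42*(1 + 126) - 1*(-126) = -8*42*127 + 126 = -42672 + 126 = -42546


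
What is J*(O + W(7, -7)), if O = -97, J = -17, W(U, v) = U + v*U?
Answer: 2363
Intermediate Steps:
W(U, v) = U + U*v
J*(O + W(7, -7)) = -17*(-97 + 7*(1 - 7)) = -17*(-97 + 7*(-6)) = -17*(-97 - 42) = -17*(-139) = 2363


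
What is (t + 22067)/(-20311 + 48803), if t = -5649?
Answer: 8209/14246 ≈ 0.57623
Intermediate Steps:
(t + 22067)/(-20311 + 48803) = (-5649 + 22067)/(-20311 + 48803) = 16418/28492 = 16418*(1/28492) = 8209/14246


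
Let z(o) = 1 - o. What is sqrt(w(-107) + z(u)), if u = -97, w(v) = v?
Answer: 3*I ≈ 3.0*I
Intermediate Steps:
sqrt(w(-107) + z(u)) = sqrt(-107 + (1 - 1*(-97))) = sqrt(-107 + (1 + 97)) = sqrt(-107 + 98) = sqrt(-9) = 3*I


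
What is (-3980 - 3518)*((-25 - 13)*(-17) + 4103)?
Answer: -35608002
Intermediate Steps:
(-3980 - 3518)*((-25 - 13)*(-17) + 4103) = -7498*(-38*(-17) + 4103) = -7498*(646 + 4103) = -7498*4749 = -35608002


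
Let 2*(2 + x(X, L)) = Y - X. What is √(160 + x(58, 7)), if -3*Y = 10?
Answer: √1146/3 ≈ 11.284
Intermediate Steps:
Y = -10/3 (Y = -⅓*10 = -10/3 ≈ -3.3333)
x(X, L) = -11/3 - X/2 (x(X, L) = -2 + (-10/3 - X)/2 = -2 + (-5/3 - X/2) = -11/3 - X/2)
√(160 + x(58, 7)) = √(160 + (-11/3 - ½*58)) = √(160 + (-11/3 - 29)) = √(160 - 98/3) = √(382/3) = √1146/3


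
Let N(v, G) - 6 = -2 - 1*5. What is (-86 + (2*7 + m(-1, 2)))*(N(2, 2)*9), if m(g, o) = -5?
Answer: 693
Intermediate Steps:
N(v, G) = -1 (N(v, G) = 6 + (-2 - 1*5) = 6 + (-2 - 5) = 6 - 7 = -1)
(-86 + (2*7 + m(-1, 2)))*(N(2, 2)*9) = (-86 + (2*7 - 5))*(-1*9) = (-86 + (14 - 5))*(-9) = (-86 + 9)*(-9) = -77*(-9) = 693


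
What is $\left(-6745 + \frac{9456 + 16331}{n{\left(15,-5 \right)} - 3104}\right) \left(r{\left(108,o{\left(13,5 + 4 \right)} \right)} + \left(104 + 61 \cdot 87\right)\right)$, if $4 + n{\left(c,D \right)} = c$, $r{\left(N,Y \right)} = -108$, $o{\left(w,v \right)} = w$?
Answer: $- \frac{110769445816}{3093} \approx -3.5813 \cdot 10^{7}$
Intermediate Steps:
$n{\left(c,D \right)} = -4 + c$
$\left(-6745 + \frac{9456 + 16331}{n{\left(15,-5 \right)} - 3104}\right) \left(r{\left(108,o{\left(13,5 + 4 \right)} \right)} + \left(104 + 61 \cdot 87\right)\right) = \left(-6745 + \frac{9456 + 16331}{\left(-4 + 15\right) - 3104}\right) \left(-108 + \left(104 + 61 \cdot 87\right)\right) = \left(-6745 + \frac{25787}{11 - 3104}\right) \left(-108 + \left(104 + 5307\right)\right) = \left(-6745 + \frac{25787}{-3093}\right) \left(-108 + 5411\right) = \left(-6745 + 25787 \left(- \frac{1}{3093}\right)\right) 5303 = \left(-6745 - \frac{25787}{3093}\right) 5303 = \left(- \frac{20888072}{3093}\right) 5303 = - \frac{110769445816}{3093}$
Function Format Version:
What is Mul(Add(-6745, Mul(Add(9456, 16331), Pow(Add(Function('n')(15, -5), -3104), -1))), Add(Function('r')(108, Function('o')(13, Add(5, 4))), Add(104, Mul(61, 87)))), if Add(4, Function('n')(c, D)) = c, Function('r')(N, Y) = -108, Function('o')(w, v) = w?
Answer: Rational(-110769445816, 3093) ≈ -3.5813e+7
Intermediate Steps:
Function('n')(c, D) = Add(-4, c)
Mul(Add(-6745, Mul(Add(9456, 16331), Pow(Add(Function('n')(15, -5), -3104), -1))), Add(Function('r')(108, Function('o')(13, Add(5, 4))), Add(104, Mul(61, 87)))) = Mul(Add(-6745, Mul(Add(9456, 16331), Pow(Add(Add(-4, 15), -3104), -1))), Add(-108, Add(104, Mul(61, 87)))) = Mul(Add(-6745, Mul(25787, Pow(Add(11, -3104), -1))), Add(-108, Add(104, 5307))) = Mul(Add(-6745, Mul(25787, Pow(-3093, -1))), Add(-108, 5411)) = Mul(Add(-6745, Mul(25787, Rational(-1, 3093))), 5303) = Mul(Add(-6745, Rational(-25787, 3093)), 5303) = Mul(Rational(-20888072, 3093), 5303) = Rational(-110769445816, 3093)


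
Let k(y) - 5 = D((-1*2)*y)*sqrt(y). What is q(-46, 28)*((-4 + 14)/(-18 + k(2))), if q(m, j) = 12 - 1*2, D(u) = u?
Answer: -1300/137 + 400*sqrt(2)/137 ≈ -5.3600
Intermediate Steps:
k(y) = 5 - 2*y**(3/2) (k(y) = 5 + ((-1*2)*y)*sqrt(y) = 5 + (-2*y)*sqrt(y) = 5 - 2*y**(3/2))
q(m, j) = 10 (q(m, j) = 12 - 2 = 10)
q(-46, 28)*((-4 + 14)/(-18 + k(2))) = 10*((-4 + 14)/(-18 + (5 - 4*sqrt(2)))) = 10*(10/(-18 + (5 - 4*sqrt(2)))) = 10*(10/(-13 - 4*sqrt(2))) = 100/(-13 - 4*sqrt(2))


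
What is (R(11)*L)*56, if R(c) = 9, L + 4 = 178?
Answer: 87696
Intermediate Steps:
L = 174 (L = -4 + 178 = 174)
(R(11)*L)*56 = (9*174)*56 = 1566*56 = 87696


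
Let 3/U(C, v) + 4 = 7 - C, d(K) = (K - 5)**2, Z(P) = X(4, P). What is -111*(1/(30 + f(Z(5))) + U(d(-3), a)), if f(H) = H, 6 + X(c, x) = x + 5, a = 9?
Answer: 4551/2074 ≈ 2.1943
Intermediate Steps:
X(c, x) = -1 + x (X(c, x) = -6 + (x + 5) = -6 + (5 + x) = -1 + x)
Z(P) = -1 + P
d(K) = (-5 + K)**2
U(C, v) = 3/(3 - C) (U(C, v) = 3/(-4 + (7 - C)) = 3/(3 - C))
-111*(1/(30 + f(Z(5))) + U(d(-3), a)) = -111*(1/(30 + (-1 + 5)) - 3/(-3 + (-5 - 3)**2)) = -111*(1/(30 + 4) - 3/(-3 + (-8)**2)) = -111*(1/34 - 3/(-3 + 64)) = -111*(1/34 - 3/61) = -111*(-41/2074) = 4551/2074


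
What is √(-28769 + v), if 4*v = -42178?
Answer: I*√157254/2 ≈ 198.28*I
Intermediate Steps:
v = -21089/2 (v = (¼)*(-42178) = -21089/2 ≈ -10545.)
√(-28769 + v) = √(-28769 - 21089/2) = √(-78627/2) = I*√157254/2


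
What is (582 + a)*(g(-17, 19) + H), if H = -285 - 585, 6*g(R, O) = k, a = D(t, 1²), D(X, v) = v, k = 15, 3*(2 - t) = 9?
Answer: -1011505/2 ≈ -5.0575e+5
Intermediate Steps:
t = -1 (t = 2 - ⅓*9 = 2 - 3 = -1)
a = 1 (a = 1² = 1)
g(R, O) = 5/2 (g(R, O) = (⅙)*15 = 5/2)
H = -870
(582 + a)*(g(-17, 19) + H) = (582 + 1)*(5/2 - 870) = 583*(-1735/2) = -1011505/2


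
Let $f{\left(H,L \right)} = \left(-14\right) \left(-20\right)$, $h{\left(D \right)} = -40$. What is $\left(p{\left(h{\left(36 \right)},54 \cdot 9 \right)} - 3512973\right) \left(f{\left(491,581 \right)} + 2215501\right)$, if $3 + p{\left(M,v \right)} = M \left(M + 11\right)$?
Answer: $-7781415168296$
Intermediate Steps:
$p{\left(M,v \right)} = -3 + M \left(11 + M\right)$ ($p{\left(M,v \right)} = -3 + M \left(M + 11\right) = -3 + M \left(11 + M\right)$)
$f{\left(H,L \right)} = 280$
$\left(p{\left(h{\left(36 \right)},54 \cdot 9 \right)} - 3512973\right) \left(f{\left(491,581 \right)} + 2215501\right) = \left(\left(-3 + \left(-40\right)^{2} + 11 \left(-40\right)\right) - 3512973\right) \left(280 + 2215501\right) = \left(\left(-3 + 1600 - 440\right) - 3512973\right) 2215781 = \left(1157 - 3512973\right) 2215781 = \left(-3511816\right) 2215781 = -7781415168296$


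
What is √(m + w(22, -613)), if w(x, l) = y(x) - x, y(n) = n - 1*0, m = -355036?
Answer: 2*I*√88759 ≈ 595.85*I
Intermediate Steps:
y(n) = n (y(n) = n + 0 = n)
w(x, l) = 0 (w(x, l) = x - x = 0)
√(m + w(22, -613)) = √(-355036 + 0) = √(-355036) = 2*I*√88759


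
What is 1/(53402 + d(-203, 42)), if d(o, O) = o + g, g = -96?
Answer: 1/53103 ≈ 1.8831e-5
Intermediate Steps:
d(o, O) = -96 + o (d(o, O) = o - 96 = -96 + o)
1/(53402 + d(-203, 42)) = 1/(53402 + (-96 - 203)) = 1/(53402 - 299) = 1/53103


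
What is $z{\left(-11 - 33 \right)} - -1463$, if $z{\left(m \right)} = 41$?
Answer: $1504$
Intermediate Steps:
$z{\left(-11 - 33 \right)} - -1463 = 41 - -1463 = 41 + 1463 = 1504$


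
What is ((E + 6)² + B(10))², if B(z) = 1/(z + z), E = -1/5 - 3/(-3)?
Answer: 21427641/10000 ≈ 2142.8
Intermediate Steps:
E = ⅘ (E = -1*⅕ - 3*(-⅓) = -⅕ + 1 = ⅘ ≈ 0.80000)
B(z) = 1/(2*z)
((E + 6)² + B(10))² = ((⅘ + 6)² + (½)/10)² = ((34/5)² + (½)*(⅒))² = (1156/25 + 1/20)² = (4629/100)² = 21427641/10000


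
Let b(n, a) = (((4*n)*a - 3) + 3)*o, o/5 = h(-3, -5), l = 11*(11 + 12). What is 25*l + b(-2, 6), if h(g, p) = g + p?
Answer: 8245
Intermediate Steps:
l = 253 (l = 11*23 = 253)
o = -40 (o = 5*(-3 - 5) = 5*(-8) = -40)
b(n, a) = -160*a*n (b(n, a) = (((4*n)*a - 3) + 3)*(-40) = ((4*a*n - 3) + 3)*(-40) = ((-3 + 4*a*n) + 3)*(-40) = (4*a*n)*(-40) = -160*a*n)
25*l + b(-2, 6) = 25*253 - 160*6*(-2) = 6325 + 1920 = 8245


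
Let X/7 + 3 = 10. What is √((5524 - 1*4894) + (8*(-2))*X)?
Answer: I*√154 ≈ 12.41*I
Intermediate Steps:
X = 49 (X = -21 + 7*10 = -21 + 70 = 49)
√((5524 - 1*4894) + (8*(-2))*X) = √((5524 - 1*4894) + (8*(-2))*49) = √((5524 - 4894) - 16*49) = √(630 - 784) = √(-154) = I*√154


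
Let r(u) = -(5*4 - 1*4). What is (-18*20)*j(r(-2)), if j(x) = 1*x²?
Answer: -92160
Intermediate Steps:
r(u) = -16 (r(u) = -(20 - 4) = -1*16 = -16)
j(x) = x²
(-18*20)*j(r(-2)) = -18*20*(-16)² = -360*256 = -92160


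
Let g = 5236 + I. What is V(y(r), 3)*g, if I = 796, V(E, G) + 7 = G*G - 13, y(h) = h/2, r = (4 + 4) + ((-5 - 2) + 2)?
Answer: -66352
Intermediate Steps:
r = 3 (r = 8 + (-7 + 2) = 8 - 5 = 3)
y(h) = h/2 (y(h) = h*(½) = h/2)
V(E, G) = -20 + G² (V(E, G) = -7 + (G*G - 13) = -7 + (G² - 13) = -7 + (-13 + G²) = -20 + G²)
g = 6032 (g = 5236 + 796 = 6032)
V(y(r), 3)*g = (-20 + 3²)*6032 = (-20 + 9)*6032 = -11*6032 = -66352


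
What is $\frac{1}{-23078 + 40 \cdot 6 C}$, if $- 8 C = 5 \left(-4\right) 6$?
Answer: $- \frac{1}{19478} \approx -5.134 \cdot 10^{-5}$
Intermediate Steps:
$C = 15$ ($C = - \frac{5 \left(-4\right) 6}{8} = - \frac{\left(-20\right) 6}{8} = \left(- \frac{1}{8}\right) \left(-120\right) = 15$)
$\frac{1}{-23078 + 40 \cdot 6 C} = \frac{1}{-23078 + 40 \cdot 6 \cdot 15} = \frac{1}{-23078 + 240 \cdot 15} = \frac{1}{-23078 + 3600} = \frac{1}{-19478} = - \frac{1}{19478}$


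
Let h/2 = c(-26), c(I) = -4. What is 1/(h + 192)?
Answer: 1/184 ≈ 0.0054348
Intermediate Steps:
h = -8 (h = 2*(-4) = -8)
1/(h + 192) = 1/(-8 + 192) = 1/184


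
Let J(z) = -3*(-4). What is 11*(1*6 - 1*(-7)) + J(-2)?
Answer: 155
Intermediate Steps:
J(z) = 12
11*(1*6 - 1*(-7)) + J(-2) = 11*(1*6 - 1*(-7)) + 12 = 11*(6 + 7) + 12 = 11*13 + 12 = 143 + 12 = 155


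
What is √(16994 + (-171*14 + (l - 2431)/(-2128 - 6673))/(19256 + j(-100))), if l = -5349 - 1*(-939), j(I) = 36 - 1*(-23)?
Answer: √491072839214164259455/169991315 ≈ 130.36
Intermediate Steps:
j(I) = 59 (j(I) = 36 + 23 = 59)
l = -4410 (l = -5349 + 939 = -4410)
√(16994 + (-171*14 + (l - 2431)/(-2128 - 6673))/(19256 + j(-100))) = √(16994 + (-171*14 + (-4410 - 2431)/(-2128 - 6673))/(19256 + 59)) = √(16994 + (-2394 - 6841/(-8801))/19315) = √(16994 + (-2394 - 6841*(-1/8801))*(1/19315)) = √(16994 + (-2394 + 6841/8801)*(1/19315)) = √(16994 - 21062753/8801*1/19315) = √(16994 - 21062753/169991315) = √(2888811344357/169991315) = √491072839214164259455/169991315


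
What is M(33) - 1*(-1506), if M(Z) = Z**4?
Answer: 1187427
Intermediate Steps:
M(33) - 1*(-1506) = 33**4 - 1*(-1506) = 1185921 + 1506 = 1187427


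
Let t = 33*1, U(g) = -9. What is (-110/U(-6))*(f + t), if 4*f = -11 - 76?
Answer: 275/2 ≈ 137.50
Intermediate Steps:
f = -87/4 (f = (-11 - 76)/4 = (¼)*(-87) = -87/4 ≈ -21.750)
t = 33
(-110/U(-6))*(f + t) = (-110/(-9))*(-87/4 + 33) = -110*(-⅑)*(45/4) = (110/9)*(45/4) = 275/2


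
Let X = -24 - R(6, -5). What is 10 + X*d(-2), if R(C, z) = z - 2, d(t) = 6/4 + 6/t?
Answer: 71/2 ≈ 35.500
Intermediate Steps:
d(t) = 3/2 + 6/t (d(t) = 6*(¼) + 6/t = 3/2 + 6/t)
R(C, z) = -2 + z
X = -17 (X = -24 - (-2 - 5) = -24 - 1*(-7) = -24 + 7 = -17)
10 + X*d(-2) = 10 - 17*(3/2 + 6/(-2)) = 10 - 17*(3/2 + 6*(-½)) = 10 - 17*(3/2 - 3) = 10 - 17*(-3/2) = 10 + 51/2 = 71/2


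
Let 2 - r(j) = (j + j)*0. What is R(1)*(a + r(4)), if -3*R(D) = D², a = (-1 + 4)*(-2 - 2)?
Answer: 10/3 ≈ 3.3333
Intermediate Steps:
r(j) = 2 (r(j) = 2 - (j + j)*0 = 2 - 2*j*0 = 2 - 1*0 = 2 + 0 = 2)
a = -12 (a = 3*(-4) = -12)
R(D) = -D²/3
R(1)*(a + r(4)) = (-⅓*1²)*(-12 + 2) = -⅓*1*(-10) = -⅓*(-10) = 10/3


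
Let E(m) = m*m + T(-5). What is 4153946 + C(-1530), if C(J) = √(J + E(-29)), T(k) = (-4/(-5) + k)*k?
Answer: 4153946 + 2*I*√167 ≈ 4.1539e+6 + 25.846*I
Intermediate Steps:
T(k) = k*(⅘ + k) (T(k) = (-4*(-⅕) + k)*k = (⅘ + k)*k = k*(⅘ + k))
E(m) = 21 + m² (E(m) = m*m + (⅕)*(-5)*(4 + 5*(-5)) = m² + (⅕)*(-5)*(4 - 25) = m² + (⅕)*(-5)*(-21) = m² + 21 = 21 + m²)
C(J) = √(862 + J) (C(J) = √(J + (21 + (-29)²)) = √(J + (21 + 841)) = √(J + 862) = √(862 + J))
4153946 + C(-1530) = 4153946 + √(862 - 1530) = 4153946 + √(-668) = 4153946 + 2*I*√167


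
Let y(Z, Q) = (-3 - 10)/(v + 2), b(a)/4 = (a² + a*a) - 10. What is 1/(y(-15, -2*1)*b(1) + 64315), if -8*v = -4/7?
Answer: 29/1870959 ≈ 1.5500e-5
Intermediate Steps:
b(a) = -40 + 8*a² (b(a) = 4*((a² + a*a) - 10) = 4*((a² + a²) - 10) = 4*(2*a² - 10) = 4*(-10 + 2*a²) = -40 + 8*a²)
v = 1/14 (v = -(-1)/(2*7) = -⅛*(-4/7) = 1/14 ≈ 0.071429)
y(Z, Q) = -182/29 (y(Z, Q) = (-3 - 10)/(1/14 + 2) = -13/29/14 = -13*14/29 = -182/29)
1/(y(-15, -2*1)*b(1) + 64315) = 1/(-182*(-40 + 8*1²)/29 + 64315) = 1/(-182*(-40 + 8*1)/29 + 64315) = 1/(-182*(-40 + 8)/29 + 64315) = 1/(-182/29*(-32) + 64315) = 1/(5824/29 + 64315) = 1/(1870959/29) = 29/1870959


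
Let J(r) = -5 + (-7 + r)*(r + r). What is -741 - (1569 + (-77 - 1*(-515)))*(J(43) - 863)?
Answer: -4472337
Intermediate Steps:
J(r) = -5 + 2*r*(-7 + r) (J(r) = -5 + (-7 + r)*(2*r) = -5 + 2*r*(-7 + r))
-741 - (1569 + (-77 - 1*(-515)))*(J(43) - 863) = -741 - (1569 + (-77 - 1*(-515)))*((-5 - 14*43 + 2*43²) - 863) = -741 - (1569 + (-77 + 515))*((-5 - 602 + 2*1849) - 863) = -741 - (1569 + 438)*((-5 - 602 + 3698) - 863) = -741 - 2007*(3091 - 863) = -741 - 2007*2228 = -741 - 1*4471596 = -741 - 4471596 = -4472337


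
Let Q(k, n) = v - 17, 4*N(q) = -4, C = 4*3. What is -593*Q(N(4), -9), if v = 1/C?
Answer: 120379/12 ≈ 10032.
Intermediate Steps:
C = 12
v = 1/12 ≈ 0.083333
N(q) = -1 (N(q) = (¼)*(-4) = -1)
Q(k, n) = -203/12 (Q(k, n) = 1/12 - 17 = -203/12)
-593*Q(N(4), -9) = -593*(-203/12) = 120379/12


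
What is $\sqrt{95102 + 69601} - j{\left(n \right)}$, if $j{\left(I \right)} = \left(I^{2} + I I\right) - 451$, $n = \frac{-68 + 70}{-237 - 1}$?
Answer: $\frac{6386609}{14161} + \sqrt{164703} \approx 856.84$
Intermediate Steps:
$n = - \frac{1}{119}$ ($n = \frac{2}{-237 + \left(-1 + 0\right)} = \frac{2}{-237 - 1} = \frac{2}{-238} = 2 \left(- \frac{1}{238}\right) = - \frac{1}{119} \approx -0.0084034$)
$j{\left(I \right)} = -451 + 2 I^{2}$ ($j{\left(I \right)} = \left(I^{2} + I^{2}\right) - 451 = 2 I^{2} - 451 = -451 + 2 I^{2}$)
$\sqrt{95102 + 69601} - j{\left(n \right)} = \sqrt{95102 + 69601} - \left(-451 + 2 \left(- \frac{1}{119}\right)^{2}\right) = \sqrt{164703} - \left(-451 + 2 \cdot \frac{1}{14161}\right) = \sqrt{164703} - \left(-451 + \frac{2}{14161}\right) = \sqrt{164703} - - \frac{6386609}{14161} = \sqrt{164703} + \frac{6386609}{14161} = \frac{6386609}{14161} + \sqrt{164703}$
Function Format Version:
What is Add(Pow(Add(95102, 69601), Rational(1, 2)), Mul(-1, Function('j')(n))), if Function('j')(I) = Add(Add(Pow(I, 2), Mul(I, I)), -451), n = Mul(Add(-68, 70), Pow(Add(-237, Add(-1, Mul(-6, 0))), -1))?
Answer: Add(Rational(6386609, 14161), Pow(164703, Rational(1, 2))) ≈ 856.84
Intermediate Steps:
n = Rational(-1, 119) (n = Mul(2, Pow(Add(-237, Add(-1, 0)), -1)) = Mul(2, Pow(Add(-237, -1), -1)) = Mul(2, Pow(-238, -1)) = Mul(2, Rational(-1, 238)) = Rational(-1, 119) ≈ -0.0084034)
Function('j')(I) = Add(-451, Mul(2, Pow(I, 2))) (Function('j')(I) = Add(Add(Pow(I, 2), Pow(I, 2)), -451) = Add(Mul(2, Pow(I, 2)), -451) = Add(-451, Mul(2, Pow(I, 2))))
Add(Pow(Add(95102, 69601), Rational(1, 2)), Mul(-1, Function('j')(n))) = Add(Pow(Add(95102, 69601), Rational(1, 2)), Mul(-1, Add(-451, Mul(2, Pow(Rational(-1, 119), 2))))) = Add(Pow(164703, Rational(1, 2)), Mul(-1, Add(-451, Mul(2, Rational(1, 14161))))) = Add(Pow(164703, Rational(1, 2)), Mul(-1, Add(-451, Rational(2, 14161)))) = Add(Pow(164703, Rational(1, 2)), Mul(-1, Rational(-6386609, 14161))) = Add(Pow(164703, Rational(1, 2)), Rational(6386609, 14161)) = Add(Rational(6386609, 14161), Pow(164703, Rational(1, 2)))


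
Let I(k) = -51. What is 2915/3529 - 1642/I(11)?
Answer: 5943283/179979 ≈ 33.022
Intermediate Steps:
2915/3529 - 1642/I(11) = 2915/3529 - 1642/(-51) = 2915*(1/3529) - 1642*(-1/51) = 2915/3529 + 1642/51 = 5943283/179979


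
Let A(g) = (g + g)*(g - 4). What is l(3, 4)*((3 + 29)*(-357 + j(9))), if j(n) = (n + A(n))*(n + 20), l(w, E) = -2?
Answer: -160896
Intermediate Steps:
A(g) = 2*g*(-4 + g) (A(g) = (2*g)*(-4 + g) = 2*g*(-4 + g))
j(n) = (20 + n)*(n + 2*n*(-4 + n)) (j(n) = (n + 2*n*(-4 + n))*(n + 20) = (n + 2*n*(-4 + n))*(20 + n) = (20 + n)*(n + 2*n*(-4 + n)))
l(3, 4)*((3 + 29)*(-357 + j(9))) = -2*(3 + 29)*(-357 + 9*(-140 + 2*9**2 + 33*9)) = -64*(-357 + 9*(-140 + 2*81 + 297)) = -64*(-357 + 9*(-140 + 162 + 297)) = -64*(-357 + 9*319) = -64*(-357 + 2871) = -64*2514 = -2*80448 = -160896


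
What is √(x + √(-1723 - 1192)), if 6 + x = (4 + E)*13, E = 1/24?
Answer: √(6702 + 144*I*√2915)/12 ≈ 7.6754 + 3.5171*I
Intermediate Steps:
E = 1/24 ≈ 0.041667
x = 1117/24 (x = -6 + (4 + 1/24)*13 = -6 + (97/24)*13 = -6 + 1261/24 = 1117/24 ≈ 46.542)
√(x + √(-1723 - 1192)) = √(1117/24 + √(-1723 - 1192)) = √(1117/24 + √(-2915)) = √(1117/24 + I*√2915)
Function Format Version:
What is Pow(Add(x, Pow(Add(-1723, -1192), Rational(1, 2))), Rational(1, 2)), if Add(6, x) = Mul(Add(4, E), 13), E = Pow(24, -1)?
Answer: Mul(Rational(1, 12), Pow(Add(6702, Mul(144, I, Pow(2915, Rational(1, 2)))), Rational(1, 2))) ≈ Add(7.6754, Mul(3.5171, I))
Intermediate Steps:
E = Rational(1, 24) ≈ 0.041667
x = Rational(1117, 24) (x = Add(-6, Mul(Add(4, Rational(1, 24)), 13)) = Add(-6, Mul(Rational(97, 24), 13)) = Add(-6, Rational(1261, 24)) = Rational(1117, 24) ≈ 46.542)
Pow(Add(x, Pow(Add(-1723, -1192), Rational(1, 2))), Rational(1, 2)) = Pow(Add(Rational(1117, 24), Pow(Add(-1723, -1192), Rational(1, 2))), Rational(1, 2)) = Pow(Add(Rational(1117, 24), Pow(-2915, Rational(1, 2))), Rational(1, 2)) = Pow(Add(Rational(1117, 24), Mul(I, Pow(2915, Rational(1, 2)))), Rational(1, 2))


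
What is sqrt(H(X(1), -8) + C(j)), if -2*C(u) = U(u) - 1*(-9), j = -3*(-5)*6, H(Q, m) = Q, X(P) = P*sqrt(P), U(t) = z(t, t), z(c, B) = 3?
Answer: I*sqrt(5) ≈ 2.2361*I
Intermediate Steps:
U(t) = 3
X(P) = P**(3/2)
j = 90 (j = 15*6 = 90)
C(u) = -6 (C(u) = -(3 - 1*(-9))/2 = -(3 + 9)/2 = -1/2*12 = -6)
sqrt(H(X(1), -8) + C(j)) = sqrt(1**(3/2) - 6) = sqrt(1 - 6) = sqrt(-5) = I*sqrt(5)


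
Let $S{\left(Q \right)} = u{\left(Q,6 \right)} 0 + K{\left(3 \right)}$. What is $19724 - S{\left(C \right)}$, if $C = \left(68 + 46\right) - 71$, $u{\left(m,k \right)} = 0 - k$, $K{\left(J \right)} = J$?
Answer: $19721$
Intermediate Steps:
$u{\left(m,k \right)} = - k$
$C = 43$ ($C = 114 - 71 = 43$)
$S{\left(Q \right)} = 3$ ($S{\left(Q \right)} = \left(-1\right) 6 \cdot 0 + 3 = \left(-6\right) 0 + 3 = 0 + 3 = 3$)
$19724 - S{\left(C \right)} = 19724 - 3 = 19721$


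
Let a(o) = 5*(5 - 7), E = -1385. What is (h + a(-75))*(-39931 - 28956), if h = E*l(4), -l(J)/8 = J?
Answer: -3052382970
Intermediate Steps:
l(J) = -8*J
a(o) = -10 (a(o) = 5*(-2) = -10)
h = 44320 (h = -(-11080)*4 = -1385*(-32) = 44320)
(h + a(-75))*(-39931 - 28956) = (44320 - 10)*(-39931 - 28956) = 44310*(-68887) = -3052382970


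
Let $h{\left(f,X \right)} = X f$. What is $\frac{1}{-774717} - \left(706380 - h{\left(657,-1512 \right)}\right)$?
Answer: $- \frac{1316836066789}{774717} \approx -1.6998 \cdot 10^{6}$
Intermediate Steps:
$\frac{1}{-774717} - \left(706380 - h{\left(657,-1512 \right)}\right) = \frac{1}{-774717} - \left(706380 - \left(-1512\right) 657\right) = - \frac{1}{774717} - \left(706380 - -993384\right) = - \frac{1}{774717} - \left(706380 + 993384\right) = - \frac{1}{774717} - 1699764 = - \frac{1316836066789}{774717}$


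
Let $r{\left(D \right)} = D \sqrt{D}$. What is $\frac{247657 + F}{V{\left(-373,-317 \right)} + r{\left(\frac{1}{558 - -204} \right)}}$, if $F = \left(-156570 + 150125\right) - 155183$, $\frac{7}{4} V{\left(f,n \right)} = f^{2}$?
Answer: $\frac{148280992299472856544}{137031440744289610319} - \frac{3212150802 \sqrt{762}}{137031440744289610319} \approx 1.0821$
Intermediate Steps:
$V{\left(f,n \right)} = \frac{4 f^{2}}{7}$
$F = -161628$ ($F = -6445 - 155183 = -161628$)
$r{\left(D \right)} = D^{\frac{3}{2}}$
$\frac{247657 + F}{V{\left(-373,-317 \right)} + r{\left(\frac{1}{558 - -204} \right)}} = \frac{247657 - 161628}{\frac{4 \left(-373\right)^{2}}{7} + \left(\frac{1}{558 - -204}\right)^{\frac{3}{2}}} = \frac{86029}{\frac{4}{7} \cdot 139129 + \left(\frac{1}{558 + 204}\right)^{\frac{3}{2}}} = \frac{86029}{\frac{556516}{7} + \left(\frac{1}{762}\right)^{\frac{3}{2}}} = \frac{86029}{\frac{556516}{7} + \frac{\sqrt{762}}{580644}}$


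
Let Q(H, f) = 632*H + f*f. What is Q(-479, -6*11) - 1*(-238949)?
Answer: -59423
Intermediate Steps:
Q(H, f) = f² + 632*H (Q(H, f) = 632*H + f² = f² + 632*H)
Q(-479, -6*11) - 1*(-238949) = ((-6*11)² + 632*(-479)) - 1*(-238949) = ((-66)² - 302728) + 238949 = (4356 - 302728) + 238949 = -298372 + 238949 = -59423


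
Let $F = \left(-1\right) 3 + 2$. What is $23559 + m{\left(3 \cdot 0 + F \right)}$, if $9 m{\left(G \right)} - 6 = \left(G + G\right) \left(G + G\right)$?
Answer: $\frac{212041}{9} \approx 23560.0$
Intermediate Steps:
$F = -1$ ($F = -3 + 2 = -1$)
$m{\left(G \right)} = \frac{2}{3} + \frac{4 G^{2}}{9}$ ($m{\left(G \right)} = \frac{2}{3} + \frac{\left(G + G\right) \left(G + G\right)}{9} = \frac{2}{3} + \frac{2 G 2 G}{9} = \frac{2}{3} + \frac{4 G^{2}}{9}$)
$23559 + m{\left(3 \cdot 0 + F \right)} = 23559 + \left(\frac{2}{3} + \frac{4 \left(3 \cdot 0 - 1\right)^{2}}{9}\right) = 23559 + \left(\frac{2}{3} + \frac{4 \left(0 - 1\right)^{2}}{9}\right) = 23559 + \left(\frac{2}{3} + \frac{4 \left(-1\right)^{2}}{9}\right) = 23559 + \left(\frac{2}{3} + \frac{4}{9} \cdot 1\right) = 23559 + \left(\frac{2}{3} + \frac{4}{9}\right) = 23559 + \frac{10}{9} = \frac{212041}{9}$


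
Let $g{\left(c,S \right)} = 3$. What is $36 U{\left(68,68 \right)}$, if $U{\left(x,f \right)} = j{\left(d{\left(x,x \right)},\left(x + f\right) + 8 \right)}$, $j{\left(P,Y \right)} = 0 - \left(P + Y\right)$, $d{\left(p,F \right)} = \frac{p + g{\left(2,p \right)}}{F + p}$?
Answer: $- \frac{176895}{34} \approx -5202.8$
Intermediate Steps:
$d{\left(p,F \right)} = \frac{3 + p}{F + p}$ ($d{\left(p,F \right)} = \frac{p + 3}{F + p} = \frac{3 + p}{F + p}$)
$j{\left(P,Y \right)} = - P - Y$ ($j{\left(P,Y \right)} = 0 - \left(P + Y\right) = - P - Y$)
$U{\left(x,f \right)} = -8 - f - x - \frac{3 + x}{2 x}$ ($U{\left(x,f \right)} = - \frac{3 + x}{x + x} - \left(\left(x + f\right) + 8\right) = - \frac{3 + x}{2 x} - \left(\left(f + x\right) + 8\right) = - \frac{1}{2 x} \left(3 + x\right) - \left(8 + f + x\right) = - \frac{3 + x}{2 x} - \left(8 + f + x\right) = -8 - f - x - \frac{3 + x}{2 x}$)
$36 U{\left(68,68 \right)} = 36 \left(- \frac{17}{2} - 68 - 68 - \frac{3}{2 \cdot 68}\right) = 36 \left(- \frac{17}{2} - 68 - 68 - \frac{3}{136}\right) = 36 \left(- \frac{19655}{136}\right) = - \frac{176895}{34}$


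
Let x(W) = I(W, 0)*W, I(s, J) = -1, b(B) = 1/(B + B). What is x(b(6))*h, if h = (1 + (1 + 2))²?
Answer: -4/3 ≈ -1.3333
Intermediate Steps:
b(B) = 1/(2*B)
x(W) = -W
h = 16 (h = (1 + 3)² = 4² = 16)
x(b(6))*h = -1/(2*6)*16 = -1*1/12*16 = -1/12*16 = -4/3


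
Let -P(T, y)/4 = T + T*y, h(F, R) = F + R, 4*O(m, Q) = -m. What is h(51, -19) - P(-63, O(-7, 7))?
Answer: -661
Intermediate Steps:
O(m, Q) = -m/4 (O(m, Q) = (-m)/4 = -m/4)
P(T, y) = -4*T - 4*T*y (P(T, y) = -4*(T + T*y) = -4*T - 4*T*y)
h(51, -19) - P(-63, O(-7, 7)) = (51 - 19) - (-4)*(-63)*(1 - ¼*(-7)) = 32 - (-4)*(-63)*(1 + 7/4) = 32 - (-4)*(-63)*11/4 = 32 - 1*693 = 32 - 693 = -661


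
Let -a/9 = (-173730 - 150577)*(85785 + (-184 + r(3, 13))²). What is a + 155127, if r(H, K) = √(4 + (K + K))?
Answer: 349291442100 - 1074104784*√30 ≈ 3.4341e+11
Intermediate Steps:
r(H, K) = √(4 + 2*K)
a = 250386083955 + 2918763*(-184 + √30)² (a = -9*(-173730 - 150577)*(85785 + (-184 + √(4 + 2*13))²) = -(-2918763)*(85785 + (-184 + √(4 + 26))²) = -(-2918763)*(85785 + (-184 + √30)²) = -9*(-27820675995 - 324307*(-184 + √30)²) = 250386083955 + 2918763*(-184 + √30)² ≈ 3.4341e+11)
a + 155127 = (349291286973 - 1074104784*√30) + 155127 = 349291442100 - 1074104784*√30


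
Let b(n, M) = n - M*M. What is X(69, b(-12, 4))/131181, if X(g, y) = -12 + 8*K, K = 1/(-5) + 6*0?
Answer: -68/655905 ≈ -0.00010367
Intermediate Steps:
K = -⅕ (K = -⅕ + 0 = -⅕ ≈ -0.20000)
b(n, M) = n - M²
X(g, y) = -68/5 (X(g, y) = -12 + 8*(-⅕) = -12 - 8/5 = -68/5)
X(69, b(-12, 4))/131181 = -68/5/131181 = -68/5*1/131181 = -68/655905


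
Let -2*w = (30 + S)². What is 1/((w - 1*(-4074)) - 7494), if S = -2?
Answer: -1/3812 ≈ -0.00026233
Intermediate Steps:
w = -392 (w = -(30 - 2)²/2 = -½*28² = -½*784 = -392)
1/((w - 1*(-4074)) - 7494) = 1/((-392 - 1*(-4074)) - 7494) = 1/((-392 + 4074) - 7494) = 1/(3682 - 7494) = 1/(-3812) = -1/3812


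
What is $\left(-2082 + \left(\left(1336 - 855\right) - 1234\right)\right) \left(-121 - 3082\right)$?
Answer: $9080505$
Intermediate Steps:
$\left(-2082 + \left(\left(1336 - 855\right) - 1234\right)\right) \left(-121 - 3082\right) = \left(-2082 + \left(481 - 1234\right)\right) \left(-3203\right) = \left(-2082 - 753\right) \left(-3203\right) = \left(-2835\right) \left(-3203\right) = 9080505$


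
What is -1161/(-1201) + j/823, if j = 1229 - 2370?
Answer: -414838/988423 ≈ -0.41970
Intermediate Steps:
j = -1141
-1161/(-1201) + j/823 = -1161/(-1201) - 1141/823 = -1161*(-1/1201) - 1141*1/823 = 1161/1201 - 1141/823 = -414838/988423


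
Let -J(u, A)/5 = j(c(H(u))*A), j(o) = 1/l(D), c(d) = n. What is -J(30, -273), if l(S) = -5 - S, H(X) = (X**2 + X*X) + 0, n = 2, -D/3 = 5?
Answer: 1/2 ≈ 0.50000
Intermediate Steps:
D = -15 (D = -3*5 = -15)
H(X) = 2*X**2 (H(X) = (X**2 + X**2) + 0 = 2*X**2 + 0 = 2*X**2)
c(d) = 2
j(o) = 1/10 (j(o) = 1/(-5 - 1*(-15)) = 1/(-5 + 15) = 1/10)
J(u, A) = -1/2 (J(u, A) = -5*1/10 = -1/2)
-J(30, -273) = -1*(-1/2) = 1/2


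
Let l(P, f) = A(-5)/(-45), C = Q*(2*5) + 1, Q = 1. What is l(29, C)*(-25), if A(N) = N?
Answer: -25/9 ≈ -2.7778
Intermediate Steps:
C = 11 (C = 1*(2*5) + 1 = 1*10 + 1 = 10 + 1 = 11)
l(P, f) = ⅑ (l(P, f) = -5/(-45) = -5*(-1/45) = ⅑)
l(29, C)*(-25) = (⅑)*(-25) = -25/9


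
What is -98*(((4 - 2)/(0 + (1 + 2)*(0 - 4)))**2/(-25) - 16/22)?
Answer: 353339/4950 ≈ 71.382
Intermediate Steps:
-98*(((4 - 2)/(0 + (1 + 2)*(0 - 4)))**2/(-25) - 16/22) = -98*((2/(0 + 3*(-4)))**2*(-1/25) - 16*1/22) = -98*((2/(0 - 12))**2*(-1/25) - 8/11) = -98*((2/(-12))**2*(-1/25) - 8/11) = -98*((2*(-1/12))**2*(-1/25) - 8/11) = -98*((-1/6)**2*(-1/25) - 8/11) = -98*((1/36)*(-1/25) - 8/11) = -98*(-1/900 - 8/11) = -98*(-7211/9900) = 353339/4950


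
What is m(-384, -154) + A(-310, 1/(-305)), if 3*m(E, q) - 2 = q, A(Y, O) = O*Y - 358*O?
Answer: -44356/915 ≈ -48.477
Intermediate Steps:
A(Y, O) = -358*O + O*Y
m(E, q) = 2/3 + q/3
m(-384, -154) + A(-310, 1/(-305)) = (2/3 + (1/3)*(-154)) + (-358 - 310)/(-305) = (2/3 - 154/3) - 1/305*(-668) = -152/3 + 668/305 = -44356/915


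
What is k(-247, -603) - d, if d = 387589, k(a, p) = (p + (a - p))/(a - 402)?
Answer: -251545014/649 ≈ -3.8759e+5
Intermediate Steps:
k(a, p) = a/(-402 + a)
k(-247, -603) - d = -247/(-402 - 247) - 1*387589 = -247/(-649) - 387589 = -247*(-1/649) - 387589 = 247/649 - 387589 = -251545014/649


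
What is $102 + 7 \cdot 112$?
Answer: $886$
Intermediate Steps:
$102 + 7 \cdot 112 = 102 + 784 = 886$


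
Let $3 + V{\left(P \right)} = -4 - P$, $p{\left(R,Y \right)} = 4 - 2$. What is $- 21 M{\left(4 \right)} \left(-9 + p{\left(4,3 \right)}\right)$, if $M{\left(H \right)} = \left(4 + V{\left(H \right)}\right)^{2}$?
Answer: $7203$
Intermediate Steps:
$p{\left(R,Y \right)} = 2$
$V{\left(P \right)} = -7 - P$ ($V{\left(P \right)} = -3 - \left(4 + P\right) = -7 - P$)
$M{\left(H \right)} = \left(-3 - H\right)^{2}$ ($M{\left(H \right)} = \left(4 - \left(7 + H\right)\right)^{2} = \left(-3 - H\right)^{2}$)
$- 21 M{\left(4 \right)} \left(-9 + p{\left(4,3 \right)}\right) = - 21 \left(3 + 4\right)^{2} \left(-9 + 2\right) = - 21 \cdot 7^{2} \left(-7\right) = \left(-21\right) 49 \left(-7\right) = \left(-1029\right) \left(-7\right) = 7203$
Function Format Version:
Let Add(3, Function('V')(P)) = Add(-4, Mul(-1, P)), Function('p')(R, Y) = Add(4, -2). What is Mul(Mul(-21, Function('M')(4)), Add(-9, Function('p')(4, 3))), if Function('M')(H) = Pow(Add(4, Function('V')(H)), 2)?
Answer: 7203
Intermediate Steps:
Function('p')(R, Y) = 2
Function('V')(P) = Add(-7, Mul(-1, P)) (Function('V')(P) = Add(-3, Add(-4, Mul(-1, P))) = Add(-7, Mul(-1, P)))
Function('M')(H) = Pow(Add(-3, Mul(-1, H)), 2) (Function('M')(H) = Pow(Add(4, Add(-7, Mul(-1, H))), 2) = Pow(Add(-3, Mul(-1, H)), 2))
Mul(Mul(-21, Function('M')(4)), Add(-9, Function('p')(4, 3))) = Mul(Mul(-21, Pow(Add(3, 4), 2)), Add(-9, 2)) = Mul(Mul(-21, Pow(7, 2)), -7) = Mul(Mul(-21, 49), -7) = Mul(-1029, -7) = 7203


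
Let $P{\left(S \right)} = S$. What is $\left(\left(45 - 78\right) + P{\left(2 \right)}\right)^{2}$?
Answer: $961$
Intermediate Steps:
$\left(\left(45 - 78\right) + P{\left(2 \right)}\right)^{2} = \left(\left(45 - 78\right) + 2\right)^{2} = \left(-33 + 2\right)^{2} = \left(-31\right)^{2} = 961$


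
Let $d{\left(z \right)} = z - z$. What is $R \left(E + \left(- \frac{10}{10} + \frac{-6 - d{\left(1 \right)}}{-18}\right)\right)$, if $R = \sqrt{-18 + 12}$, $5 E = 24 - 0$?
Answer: $\frac{62 i \sqrt{6}}{15} \approx 10.125 i$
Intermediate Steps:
$d{\left(z \right)} = 0$
$E = \frac{24}{5}$ ($E = \frac{24 - 0}{5} = \frac{24 + 0}{5} = \frac{1}{5} \cdot 24 = \frac{24}{5} \approx 4.8$)
$R = i \sqrt{6}$ ($R = \sqrt{-6} = i \sqrt{6} \approx 2.4495 i$)
$R \left(E + \left(- \frac{10}{10} + \frac{-6 - d{\left(1 \right)}}{-18}\right)\right) = i \sqrt{6} \left(\frac{24}{5} - \left(1 - \frac{-6 - 0}{-18}\right)\right) = i \sqrt{6} \left(\frac{24}{5} - \left(1 - \left(-6 + 0\right) \left(- \frac{1}{18}\right)\right)\right) = i \sqrt{6} \left(\frac{24}{5} - \frac{2}{3}\right) = i \sqrt{6} \cdot \frac{62}{15} = \frac{62 i \sqrt{6}}{15}$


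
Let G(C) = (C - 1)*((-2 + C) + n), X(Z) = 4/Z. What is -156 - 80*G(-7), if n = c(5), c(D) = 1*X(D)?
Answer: -5404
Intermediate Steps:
c(D) = 4/D (c(D) = 1*(4/D) = 4/D)
n = 4/5 ≈ 0.80000
G(C) = (-1 + C)*(-6/5 + C) (G(C) = (C - 1)*((-2 + C) + 4/5) = (-1 + C)*(-6/5 + C))
-156 - 80*G(-7) = -156 - 80*(6/5 + (-7)**2 - 11/5*(-7)) = -156 - 80*(6/5 + 49 + 77/5) = -156 - 80*328/5 = -156 - 5248 = -5404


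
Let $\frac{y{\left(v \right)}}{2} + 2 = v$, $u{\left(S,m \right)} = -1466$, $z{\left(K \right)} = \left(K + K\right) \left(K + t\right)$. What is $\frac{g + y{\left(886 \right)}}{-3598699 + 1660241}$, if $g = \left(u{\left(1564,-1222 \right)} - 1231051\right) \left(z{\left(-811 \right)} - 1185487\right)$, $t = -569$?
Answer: $\frac{1297683869573}{1938458} \approx 6.6944 \cdot 10^{5}$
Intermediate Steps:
$z{\left(K \right)} = 2 K \left(-569 + K\right)$ ($z{\left(K \right)} = \left(K + K\right) \left(K - 569\right) = 2 K \left(-569 + K\right)$)
$y{\left(v \right)} = -4 + 2 v$
$g = -1297683871341$ ($g = \left(-1466 - 1231051\right) \left(2 \left(-811\right) \left(-569 - 811\right) - 1185487\right) = - 1232517 \left(2 \left(-811\right) \left(-1380\right) - 1185487\right) = - 1232517 \left(2238360 - 1185487\right) = \left(-1232517\right) 1052873 = -1297683871341$)
$\frac{g + y{\left(886 \right)}}{-3598699 + 1660241} = \frac{-1297683871341 + \left(-4 + 2 \cdot 886\right)}{-3598699 + 1660241} = \frac{-1297683871341 + \left(-4 + 1772\right)}{-1938458} = \left(-1297683871341 + 1768\right) \left(- \frac{1}{1938458}\right) = \left(-1297683869573\right) \left(- \frac{1}{1938458}\right) = \frac{1297683869573}{1938458}$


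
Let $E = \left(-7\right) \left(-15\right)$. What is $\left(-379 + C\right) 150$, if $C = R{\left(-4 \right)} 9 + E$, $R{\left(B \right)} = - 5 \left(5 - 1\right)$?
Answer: $-68100$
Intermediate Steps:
$R{\left(B \right)} = -20$ ($R{\left(B \right)} = \left(-5\right) 4 = -20$)
$E = 105$
$C = -75$ ($C = \left(-20\right) 9 + 105 = -180 + 105 = -75$)
$\left(-379 + C\right) 150 = \left(-379 - 75\right) 150 = \left(-454\right) 150 = -68100$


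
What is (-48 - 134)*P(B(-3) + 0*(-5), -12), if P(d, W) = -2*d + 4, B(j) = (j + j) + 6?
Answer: -728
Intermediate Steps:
B(j) = 6 + 2*j (B(j) = 2*j + 6 = 6 + 2*j)
P(d, W) = 4 - 2*d
(-48 - 134)*P(B(-3) + 0*(-5), -12) = (-48 - 134)*(4 - 2*((6 + 2*(-3)) + 0*(-5))) = -182*(4 - 2*((6 - 6) + 0)) = -182*(4 - 2*(0 + 0)) = -182*(4 - 2*0) = -182*(4 + 0) = -182*4 = -728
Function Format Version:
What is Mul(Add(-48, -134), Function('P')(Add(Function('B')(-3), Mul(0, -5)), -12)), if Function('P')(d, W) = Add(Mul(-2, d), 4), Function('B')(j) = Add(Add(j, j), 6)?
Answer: -728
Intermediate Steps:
Function('B')(j) = Add(6, Mul(2, j)) (Function('B')(j) = Add(Mul(2, j), 6) = Add(6, Mul(2, j)))
Function('P')(d, W) = Add(4, Mul(-2, d))
Mul(Add(-48, -134), Function('P')(Add(Function('B')(-3), Mul(0, -5)), -12)) = Mul(Add(-48, -134), Add(4, Mul(-2, Add(Add(6, Mul(2, -3)), Mul(0, -5))))) = Mul(-182, Add(4, Mul(-2, Add(Add(6, -6), 0)))) = Mul(-182, Add(4, Mul(-2, Add(0, 0)))) = Mul(-182, Add(4, Mul(-2, 0))) = Mul(-182, Add(4, 0)) = Mul(-182, 4) = -728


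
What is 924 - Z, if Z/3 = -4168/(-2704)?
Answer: 310749/338 ≈ 919.38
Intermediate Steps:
Z = 1563/338 (Z = 3*(-4168/(-2704)) = 3*(-4168*(-1/2704)) = 3*(521/338) = 1563/338 ≈ 4.6243)
924 - Z = 924 - 1*1563/338 = 924 - 1563/338 = 310749/338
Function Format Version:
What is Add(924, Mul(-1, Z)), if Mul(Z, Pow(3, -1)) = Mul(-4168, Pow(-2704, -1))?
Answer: Rational(310749, 338) ≈ 919.38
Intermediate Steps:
Z = Rational(1563, 338) (Z = Mul(3, Mul(-4168, Pow(-2704, -1))) = Mul(3, Mul(-4168, Rational(-1, 2704))) = Mul(3, Rational(521, 338)) = Rational(1563, 338) ≈ 4.6243)
Add(924, Mul(-1, Z)) = Add(924, Mul(-1, Rational(1563, 338))) = Add(924, Rational(-1563, 338)) = Rational(310749, 338)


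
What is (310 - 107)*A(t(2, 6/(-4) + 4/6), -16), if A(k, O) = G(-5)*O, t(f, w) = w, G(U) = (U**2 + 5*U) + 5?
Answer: -16240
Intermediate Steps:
G(U) = 5 + U**2 + 5*U
A(k, O) = 5*O (A(k, O) = (5 + (-5)**2 + 5*(-5))*O = (5 + 25 - 25)*O = 5*O)
(310 - 107)*A(t(2, 6/(-4) + 4/6), -16) = (310 - 107)*(5*(-16)) = 203*(-80) = -16240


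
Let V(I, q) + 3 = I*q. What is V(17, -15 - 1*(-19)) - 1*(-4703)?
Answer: 4768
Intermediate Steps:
V(I, q) = -3 + I*q
V(17, -15 - 1*(-19)) - 1*(-4703) = (-3 + 17*(-15 - 1*(-19))) - 1*(-4703) = (-3 + 17*(-15 + 19)) + 4703 = (-3 + 17*4) + 4703 = (-3 + 68) + 4703 = 65 + 4703 = 4768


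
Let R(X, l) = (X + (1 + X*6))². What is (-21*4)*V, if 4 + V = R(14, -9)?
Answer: -822948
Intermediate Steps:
R(X, l) = (1 + 7*X)² (R(X, l) = (X + (1 + 6*X))² = (1 + 7*X)²)
V = 9797 (V = -4 + (1 + 7*14)² = -4 + (1 + 98)² = -4 + 99² = -4 + 9801 = 9797)
(-21*4)*V = -21*4*9797 = -84*9797 = -822948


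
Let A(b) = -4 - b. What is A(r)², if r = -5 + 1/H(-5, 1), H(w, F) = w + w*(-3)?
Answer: 81/100 ≈ 0.81000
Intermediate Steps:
H(w, F) = -2*w (H(w, F) = w - 3*w = -2*w)
r = -49/10 (r = -5 + 1/(-2*(-5)) = -5 + 1/10 = -5 + ⅒ = -49/10 ≈ -4.9000)
A(r)² = (-4 - 1*(-49/10))² = (-4 + 49/10)² = (9/10)² = 81/100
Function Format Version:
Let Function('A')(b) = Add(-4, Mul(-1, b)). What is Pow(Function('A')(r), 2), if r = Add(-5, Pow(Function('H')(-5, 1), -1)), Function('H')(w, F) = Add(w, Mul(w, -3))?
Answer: Rational(81, 100) ≈ 0.81000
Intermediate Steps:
Function('H')(w, F) = Mul(-2, w) (Function('H')(w, F) = Add(w, Mul(-3, w)) = Mul(-2, w))
r = Rational(-49, 10) (r = Add(-5, Pow(Mul(-2, -5), -1)) = Add(-5, Pow(10, -1)) = Add(-5, Rational(1, 10)) = Rational(-49, 10) ≈ -4.9000)
Pow(Function('A')(r), 2) = Pow(Add(-4, Mul(-1, Rational(-49, 10))), 2) = Pow(Add(-4, Rational(49, 10)), 2) = Pow(Rational(9, 10), 2) = Rational(81, 100)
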